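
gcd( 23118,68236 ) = 2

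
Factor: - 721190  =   - 2^1*5^1*41^1 * 1759^1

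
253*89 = 22517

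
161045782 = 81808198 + 79237584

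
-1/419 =-1+418/419 = -0.00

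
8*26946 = 215568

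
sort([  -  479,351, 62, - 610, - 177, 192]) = [ - 610, - 479, - 177, 62, 192, 351 ] 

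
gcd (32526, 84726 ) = 18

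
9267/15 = 3089/5 =617.80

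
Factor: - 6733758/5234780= - 2^(-1)*3^1*5^( - 1 ) * 31^1*41^1 * 883^1*261739^( -1 )=- 3366879/2617390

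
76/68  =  1+2/17 = 1.12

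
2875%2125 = 750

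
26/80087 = 26/80087 = 0.00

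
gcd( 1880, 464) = 8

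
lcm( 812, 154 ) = 8932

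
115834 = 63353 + 52481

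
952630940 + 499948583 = 1452579523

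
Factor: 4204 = 2^2*1051^1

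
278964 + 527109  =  806073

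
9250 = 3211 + 6039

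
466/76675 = 466/76675=0.01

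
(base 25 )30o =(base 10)1899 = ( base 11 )1477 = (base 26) 2L1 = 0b11101101011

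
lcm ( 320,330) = 10560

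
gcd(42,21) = 21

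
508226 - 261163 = 247063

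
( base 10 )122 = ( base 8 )172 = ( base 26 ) 4I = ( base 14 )8A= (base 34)3K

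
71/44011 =71/44011 = 0.00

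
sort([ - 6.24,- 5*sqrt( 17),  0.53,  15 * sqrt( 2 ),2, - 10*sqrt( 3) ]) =[ - 5 * sqrt( 17), - 10* sqrt(3), - 6.24, 0.53,2, 15*sqrt( 2)]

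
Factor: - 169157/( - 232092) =551/756=2^( - 2)* 3^( - 3)*7^( - 1)*19^1 *29^1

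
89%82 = 7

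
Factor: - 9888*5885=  - 2^5* 3^1*5^1*11^1*103^1*107^1 = - 58190880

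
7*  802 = 5614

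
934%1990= 934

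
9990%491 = 170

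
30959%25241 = 5718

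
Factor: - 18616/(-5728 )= 13/4 = 2^( - 2 ) * 13^1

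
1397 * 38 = 53086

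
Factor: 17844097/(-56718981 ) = -3^ ( - 3)*11^ ( -1 )*19^1*43^1*353^ ( - 1)*541^( - 1)*21841^1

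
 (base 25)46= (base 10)106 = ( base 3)10221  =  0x6A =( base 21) 51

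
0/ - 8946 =0/1=-0.00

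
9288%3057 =117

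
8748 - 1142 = 7606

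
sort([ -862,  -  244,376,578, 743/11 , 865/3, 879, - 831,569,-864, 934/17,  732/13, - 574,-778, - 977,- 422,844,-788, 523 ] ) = [ - 977, - 864, - 862,-831,-788, - 778,-574 , - 422, - 244,934/17, 732/13, 743/11,865/3,376, 523,569,578, 844, 879 ]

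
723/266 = 723/266 = 2.72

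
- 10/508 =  - 1+ 249/254 =-0.02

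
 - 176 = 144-320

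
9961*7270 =72416470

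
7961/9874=7961/9874= 0.81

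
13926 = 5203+8723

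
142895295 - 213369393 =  - 70474098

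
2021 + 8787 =10808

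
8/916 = 2/229 = 0.01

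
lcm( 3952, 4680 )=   177840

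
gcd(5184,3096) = 72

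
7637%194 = 71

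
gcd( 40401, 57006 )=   9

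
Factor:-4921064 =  - 2^3*31^1 * 19843^1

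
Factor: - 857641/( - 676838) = 2^( - 1 )*17^( - 2 )*19^1*1171^( - 1)*45139^1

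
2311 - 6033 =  - 3722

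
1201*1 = 1201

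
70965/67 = 1059+12/67  =  1059.18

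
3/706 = 3/706 =0.00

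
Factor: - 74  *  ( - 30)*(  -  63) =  - 2^2*3^3*5^1*7^1*37^1 = -139860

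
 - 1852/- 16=115 + 3/4 = 115.75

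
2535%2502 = 33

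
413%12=5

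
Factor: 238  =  2^1*7^1*17^1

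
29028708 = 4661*6228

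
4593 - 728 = 3865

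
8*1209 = 9672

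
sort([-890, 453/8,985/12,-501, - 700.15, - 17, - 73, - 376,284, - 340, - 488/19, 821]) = [ - 890, - 700.15, - 501, - 376 , - 340, - 73, - 488/19, -17,453/8, 985/12, 284, 821 ] 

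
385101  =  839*459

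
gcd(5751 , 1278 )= 639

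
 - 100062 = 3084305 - 3184367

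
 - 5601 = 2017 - 7618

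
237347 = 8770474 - 8533127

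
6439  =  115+6324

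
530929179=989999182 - 459070003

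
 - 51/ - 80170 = 51/80170 = 0.00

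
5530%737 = 371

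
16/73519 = 16/73519 = 0.00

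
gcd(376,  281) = 1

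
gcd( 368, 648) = 8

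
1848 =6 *308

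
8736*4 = 34944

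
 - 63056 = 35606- 98662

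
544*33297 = 18113568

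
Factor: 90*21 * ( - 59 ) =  - 111510=- 2^1*3^3*5^1*7^1*59^1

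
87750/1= 87750 = 87750.00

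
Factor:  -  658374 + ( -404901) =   -  3^1*5^2*14177^1 = - 1063275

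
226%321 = 226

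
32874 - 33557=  - 683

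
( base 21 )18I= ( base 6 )2523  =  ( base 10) 627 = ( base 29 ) li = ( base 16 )273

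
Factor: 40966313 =5077^1 * 8069^1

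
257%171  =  86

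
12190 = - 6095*( - 2)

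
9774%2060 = 1534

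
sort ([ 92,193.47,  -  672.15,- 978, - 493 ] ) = [-978,  -  672.15, - 493,  92,193.47]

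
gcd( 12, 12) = 12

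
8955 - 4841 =4114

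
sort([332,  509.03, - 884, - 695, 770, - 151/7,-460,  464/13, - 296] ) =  [ - 884, -695, - 460, - 296,  -  151/7,464/13,332,  509.03,770 ]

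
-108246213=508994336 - 617240549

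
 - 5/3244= -5/3244= - 0.00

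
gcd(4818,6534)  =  66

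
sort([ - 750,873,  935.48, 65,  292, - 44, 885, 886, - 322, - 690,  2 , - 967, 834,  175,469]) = [ - 967, - 750, - 690, - 322, - 44, 2, 65,175 , 292, 469,  834,873,885,886,935.48 ]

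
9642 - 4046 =5596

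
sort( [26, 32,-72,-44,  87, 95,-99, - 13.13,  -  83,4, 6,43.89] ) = [-99,-83,-72, - 44, - 13.13, 4, 6, 26,32, 43.89,87,95 ] 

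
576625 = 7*82375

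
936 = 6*156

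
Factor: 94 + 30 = 2^2*31^1= 124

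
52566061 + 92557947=145124008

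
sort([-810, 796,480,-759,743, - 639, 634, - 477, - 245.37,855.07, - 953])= [ - 953,- 810,  -  759, - 639, - 477, - 245.37, 480, 634,743, 796 , 855.07] 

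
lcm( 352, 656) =14432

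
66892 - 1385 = 65507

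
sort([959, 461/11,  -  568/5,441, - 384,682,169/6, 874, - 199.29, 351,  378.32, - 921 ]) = [ - 921,  -  384,  -  199.29, - 568/5,169/6, 461/11,351,378.32,441,682,874, 959 ]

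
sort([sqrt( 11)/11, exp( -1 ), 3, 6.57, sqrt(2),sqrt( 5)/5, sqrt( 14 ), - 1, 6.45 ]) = [ - 1,sqrt(11)/11,  exp(-1), sqrt( 5)/5, sqrt(2), 3, sqrt( 14),6.45, 6.57 ] 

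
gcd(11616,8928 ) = 96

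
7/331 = 7/331 = 0.02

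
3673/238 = 15 + 103/238 = 15.43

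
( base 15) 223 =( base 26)if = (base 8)743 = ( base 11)3aa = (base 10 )483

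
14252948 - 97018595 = -82765647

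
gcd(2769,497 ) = 71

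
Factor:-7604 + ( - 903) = -47^1 * 181^1 = - 8507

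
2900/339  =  2900/339 =8.55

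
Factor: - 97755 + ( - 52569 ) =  - 150324 = - 2^2 * 3^1 * 12527^1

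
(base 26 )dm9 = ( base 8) 22231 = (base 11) 7048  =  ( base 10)9369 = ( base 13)4359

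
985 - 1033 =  - 48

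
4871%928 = 231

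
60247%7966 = 4485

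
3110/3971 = 3110/3971 = 0.78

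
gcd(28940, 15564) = 4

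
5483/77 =5483/77 = 71.21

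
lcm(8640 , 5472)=164160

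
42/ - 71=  - 42/71  =  -0.59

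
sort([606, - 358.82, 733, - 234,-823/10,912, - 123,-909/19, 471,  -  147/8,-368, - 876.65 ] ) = [ - 876.65, - 368,-358.82,  -  234, - 123, - 823/10, - 909/19,  -  147/8, 471,  606, 733, 912] 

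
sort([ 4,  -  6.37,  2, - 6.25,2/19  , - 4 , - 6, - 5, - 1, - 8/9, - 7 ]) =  [- 7, - 6.37, - 6.25 ,- 6, - 5,  -  4,  -  1,-8/9, 2/19, 2,4 ] 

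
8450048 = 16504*512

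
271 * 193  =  52303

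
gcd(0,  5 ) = 5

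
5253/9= 583 + 2/3 = 583.67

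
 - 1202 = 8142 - 9344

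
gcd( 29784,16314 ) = 6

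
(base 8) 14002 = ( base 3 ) 22102122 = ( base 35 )50l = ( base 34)5AQ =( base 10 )6146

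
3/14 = 3/14=0.21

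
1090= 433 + 657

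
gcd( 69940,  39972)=4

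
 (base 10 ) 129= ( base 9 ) 153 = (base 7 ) 243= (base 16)81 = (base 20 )69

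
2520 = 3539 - 1019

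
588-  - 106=694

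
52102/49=1063 + 15/49 = 1063.31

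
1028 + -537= 491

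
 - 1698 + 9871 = 8173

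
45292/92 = 11323/23 = 492.30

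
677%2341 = 677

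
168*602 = 101136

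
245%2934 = 245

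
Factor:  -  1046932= - 2^2 * 31^1 * 8443^1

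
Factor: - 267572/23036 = -13^( - 1)*151^1 = - 151/13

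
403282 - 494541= -91259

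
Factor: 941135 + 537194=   1478329 = 53^1*27893^1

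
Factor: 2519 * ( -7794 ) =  - 19633086=- 2^1*3^2 * 11^1 * 229^1*433^1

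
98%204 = 98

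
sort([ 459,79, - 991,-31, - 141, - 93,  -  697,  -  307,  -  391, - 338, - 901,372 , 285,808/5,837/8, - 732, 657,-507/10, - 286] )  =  [ - 991, - 901, - 732, - 697,-391,-338,-307, - 286 , - 141,  -  93, - 507/10  ,-31, 79,  837/8,808/5,285,372,459 , 657 ] 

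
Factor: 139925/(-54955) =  - 965/379 = - 5^1*193^1*379^(-1 )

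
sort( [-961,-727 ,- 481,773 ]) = [ - 961, - 727, - 481, 773 ]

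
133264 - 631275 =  - 498011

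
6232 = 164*38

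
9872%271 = 116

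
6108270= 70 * 87261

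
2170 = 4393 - 2223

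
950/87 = 10 + 80/87 = 10.92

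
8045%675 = 620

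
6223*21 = 130683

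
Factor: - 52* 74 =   -  2^3*13^1*37^1 = - 3848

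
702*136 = 95472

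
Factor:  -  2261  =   - 7^1 * 17^1 * 19^1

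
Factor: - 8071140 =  - 2^2*3^1*5^1*7^1*11^1* 1747^1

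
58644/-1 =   -  58644  +  0/1=- 58644.00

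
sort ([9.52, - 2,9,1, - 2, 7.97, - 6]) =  [ - 6, -2,-2, 1, 7.97, 9,9.52 ] 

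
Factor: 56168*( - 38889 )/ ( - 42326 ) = 1092158676/21163= 2^2*3^2*7^1*17^1 * 29^1*59^1*149^1*21163^( -1) 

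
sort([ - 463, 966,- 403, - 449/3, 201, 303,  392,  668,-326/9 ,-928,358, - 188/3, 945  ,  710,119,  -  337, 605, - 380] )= [ - 928, - 463 ,- 403,-380, - 337,-449/3, - 188/3, -326/9, 119, 201,303, 358, 392, 605,  668,710,945,  966]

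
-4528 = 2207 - 6735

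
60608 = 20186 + 40422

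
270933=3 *90311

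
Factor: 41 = 41^1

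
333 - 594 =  - 261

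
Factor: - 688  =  - 2^4*43^1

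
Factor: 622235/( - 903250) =-2^(-1 )*5^( - 2 )*3613^( -1)*124447^1 =-  124447/180650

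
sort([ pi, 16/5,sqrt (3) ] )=[sqrt(3 ), pi , 16/5]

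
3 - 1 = 2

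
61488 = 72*854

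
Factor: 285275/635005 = 57055/127001 = 5^1*7^( - 1)*11411^1*18143^( - 1 ) 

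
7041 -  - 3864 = 10905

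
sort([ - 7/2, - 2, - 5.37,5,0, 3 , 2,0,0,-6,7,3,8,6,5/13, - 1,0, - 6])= [ - 6, - 6, - 5.37, - 7/2, -2, - 1, 0, 0,0,0,  5/13, 2 , 3,3, 5, 6, 7, 8 ]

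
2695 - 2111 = 584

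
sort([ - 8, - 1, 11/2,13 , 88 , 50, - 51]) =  [ - 51, - 8, - 1,11/2,13,50, 88]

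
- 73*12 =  - 876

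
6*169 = 1014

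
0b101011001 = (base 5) 2340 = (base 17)135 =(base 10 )345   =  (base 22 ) ff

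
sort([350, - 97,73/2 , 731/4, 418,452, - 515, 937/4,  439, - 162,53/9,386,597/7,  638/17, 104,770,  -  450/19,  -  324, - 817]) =[ - 817, - 515 , - 324, - 162 , - 97, - 450/19,  53/9,73/2,  638/17,  597/7, 104,731/4 , 937/4,350,386, 418, 439,452,770 ]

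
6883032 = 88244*78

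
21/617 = 21/617  =  0.03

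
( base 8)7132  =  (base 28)4j6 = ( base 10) 3674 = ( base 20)93e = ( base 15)114E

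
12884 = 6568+6316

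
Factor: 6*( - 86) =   -  516 = - 2^2 * 3^1*43^1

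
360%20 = 0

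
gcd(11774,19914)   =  2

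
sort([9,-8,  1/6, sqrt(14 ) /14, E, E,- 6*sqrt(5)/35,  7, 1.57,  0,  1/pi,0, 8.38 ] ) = [ - 8,  -  6 * sqrt(5)/35, 0, 0, 1/6 , sqrt( 14 )/14,  1/pi, 1.57, E, E , 7, 8.38 , 9] 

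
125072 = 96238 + 28834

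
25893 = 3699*7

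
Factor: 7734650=2^1*5^2*7^3 * 11^1*41^1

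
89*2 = 178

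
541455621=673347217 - 131891596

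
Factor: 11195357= 661^1*16937^1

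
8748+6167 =14915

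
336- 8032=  -7696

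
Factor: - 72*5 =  - 360 = -2^3*3^2 *5^1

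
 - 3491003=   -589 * 5927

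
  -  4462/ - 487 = 9 + 79/487 = 9.16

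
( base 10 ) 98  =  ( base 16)62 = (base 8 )142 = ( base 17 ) 5D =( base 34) 2U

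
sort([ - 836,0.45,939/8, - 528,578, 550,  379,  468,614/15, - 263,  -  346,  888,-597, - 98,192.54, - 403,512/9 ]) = [-836, - 597,-528,-403, - 346, - 263,-98,0.45,614/15, 512/9 , 939/8,192.54,379,  468, 550  ,  578 , 888] 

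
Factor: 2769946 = 2^1*  17^1*257^1*317^1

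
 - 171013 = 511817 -682830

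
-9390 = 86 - 9476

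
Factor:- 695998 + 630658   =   - 65340 = - 2^2 *3^3 *5^1*11^2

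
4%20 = 4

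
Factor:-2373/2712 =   -  7/8= -2^(-3)*7^1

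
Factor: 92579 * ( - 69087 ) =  - 6396005373 = - 3^1*43^1*2153^1*23029^1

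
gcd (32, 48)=16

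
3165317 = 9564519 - 6399202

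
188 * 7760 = 1458880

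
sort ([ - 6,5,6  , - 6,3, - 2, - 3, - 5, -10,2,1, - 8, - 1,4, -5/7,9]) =[-10,  -  8,-6, -6, - 5, -3,- 2, -1, - 5/7,1,2 , 3,4 , 5, 6,9] 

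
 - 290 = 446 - 736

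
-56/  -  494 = 28/247= 0.11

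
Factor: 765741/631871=3^1*181^( - 1) * 3491^(-1) * 255247^1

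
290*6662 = 1931980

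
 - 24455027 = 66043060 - 90498087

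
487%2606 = 487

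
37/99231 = 37/99231= 0.00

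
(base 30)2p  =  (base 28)31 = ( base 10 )85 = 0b1010101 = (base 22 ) 3J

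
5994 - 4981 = 1013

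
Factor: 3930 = 2^1*3^1 * 5^1 * 131^1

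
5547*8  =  44376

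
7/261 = 7/261 =0.03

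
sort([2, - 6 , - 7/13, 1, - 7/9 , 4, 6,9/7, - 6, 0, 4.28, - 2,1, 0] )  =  [ - 6 , - 6,- 2, - 7/9, -7/13,0,0,1, 1, 9/7,2, 4, 4.28, 6 ] 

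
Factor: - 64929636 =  - 2^2*3^2 * 601^1*3001^1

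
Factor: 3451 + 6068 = 3^1*19^1*167^1 =9519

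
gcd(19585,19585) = 19585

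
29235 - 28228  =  1007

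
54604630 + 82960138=137564768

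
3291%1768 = 1523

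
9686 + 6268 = 15954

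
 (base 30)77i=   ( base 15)1e03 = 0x1980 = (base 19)I1B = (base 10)6528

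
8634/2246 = 3 + 948/1123 = 3.84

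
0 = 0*63892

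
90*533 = 47970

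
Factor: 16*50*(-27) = -21600 = - 2^5*3^3*5^2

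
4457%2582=1875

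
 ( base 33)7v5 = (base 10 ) 8651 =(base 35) 726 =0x21cb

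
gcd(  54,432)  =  54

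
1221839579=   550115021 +671724558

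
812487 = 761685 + 50802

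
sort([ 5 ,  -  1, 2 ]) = [ - 1,2,  5 ]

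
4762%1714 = 1334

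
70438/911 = 77 + 291/911 = 77.32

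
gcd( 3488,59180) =4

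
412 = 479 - 67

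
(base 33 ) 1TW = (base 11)161A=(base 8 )4036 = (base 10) 2078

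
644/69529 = 28/3023 =0.01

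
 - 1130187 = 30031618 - 31161805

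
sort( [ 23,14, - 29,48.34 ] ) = [-29, 14,23, 48.34] 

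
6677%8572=6677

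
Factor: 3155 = 5^1*631^1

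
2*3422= 6844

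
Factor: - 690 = -2^1*3^1*5^1*23^1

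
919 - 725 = 194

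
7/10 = 7/10 = 0.70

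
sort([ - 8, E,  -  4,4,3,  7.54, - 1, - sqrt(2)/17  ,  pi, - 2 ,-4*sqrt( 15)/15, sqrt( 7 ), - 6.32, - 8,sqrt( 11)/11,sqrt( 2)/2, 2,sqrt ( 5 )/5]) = [ - 8, - 8, - 6.32, - 4, - 2, - 4*sqrt( 15 )/15, - 1, - sqrt(2) /17,sqrt(11)/11,  sqrt (5 ) /5,  sqrt( 2 )/2,  2, sqrt ( 7 ),E,3,  pi,4,7.54]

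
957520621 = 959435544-1914923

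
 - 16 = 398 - 414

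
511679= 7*73097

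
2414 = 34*71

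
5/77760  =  1/15552=0.00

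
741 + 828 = 1569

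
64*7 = 448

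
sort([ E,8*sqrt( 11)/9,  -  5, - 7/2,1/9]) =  [ - 5, -7/2,1/9, E,8*sqrt(11)/9 ] 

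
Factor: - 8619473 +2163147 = -2^1*3228163^1  =  - 6456326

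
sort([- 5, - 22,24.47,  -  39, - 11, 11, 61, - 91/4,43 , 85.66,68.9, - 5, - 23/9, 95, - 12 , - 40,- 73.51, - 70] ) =[ - 73.51, - 70, - 40, - 39, - 91/4, - 22 , - 12, - 11, - 5,  -  5,-23/9,11, 24.47, 43 , 61,68.9, 85.66, 95 ]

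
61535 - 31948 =29587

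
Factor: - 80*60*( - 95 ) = 456000=2^6*3^1*5^3*19^1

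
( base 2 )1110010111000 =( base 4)1302320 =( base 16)1CB8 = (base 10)7352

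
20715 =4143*5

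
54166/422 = 27083/211 = 128.36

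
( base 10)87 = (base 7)153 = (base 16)57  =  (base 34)2j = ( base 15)5c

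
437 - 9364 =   -  8927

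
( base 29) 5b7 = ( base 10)4531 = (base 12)2757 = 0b1000110110011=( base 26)6i7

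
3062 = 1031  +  2031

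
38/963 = 38/963 = 0.04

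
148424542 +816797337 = 965221879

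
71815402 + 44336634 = 116152036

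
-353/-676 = 353/676 = 0.52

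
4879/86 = 56 + 63/86= 56.73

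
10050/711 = 3350/237=14.14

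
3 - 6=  - 3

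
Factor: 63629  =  63629^1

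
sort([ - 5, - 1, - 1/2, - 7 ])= [ - 7, - 5, - 1, - 1/2]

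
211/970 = 211/970 = 0.22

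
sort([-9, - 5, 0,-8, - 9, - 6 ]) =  [- 9,-9, -8 , - 6,-5, 0] 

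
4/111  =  4/111 = 0.04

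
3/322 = 3/322 = 0.01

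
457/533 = 457/533= 0.86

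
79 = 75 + 4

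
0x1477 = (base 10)5239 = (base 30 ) 5oj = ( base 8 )12167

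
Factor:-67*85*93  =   -529635=- 3^1*5^1*17^1*31^1 * 67^1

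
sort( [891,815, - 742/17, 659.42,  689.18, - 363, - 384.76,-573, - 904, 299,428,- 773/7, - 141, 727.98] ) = [-904, - 573,-384.76, - 363,-141, -773/7, - 742/17, 299,428,659.42, 689.18,727.98, 815,  891 ]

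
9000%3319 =2362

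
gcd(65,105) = 5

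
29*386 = 11194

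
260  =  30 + 230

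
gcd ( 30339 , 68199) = 3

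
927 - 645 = 282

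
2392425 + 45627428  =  48019853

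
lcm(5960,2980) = 5960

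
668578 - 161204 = 507374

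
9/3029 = 9/3029 = 0.00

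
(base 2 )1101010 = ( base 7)211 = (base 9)127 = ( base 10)106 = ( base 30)3G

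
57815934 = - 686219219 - -744035153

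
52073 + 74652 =126725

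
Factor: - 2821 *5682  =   - 16028922=- 2^1 * 3^1*7^1*13^1 * 31^1*947^1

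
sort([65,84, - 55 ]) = [ - 55, 65,84 ]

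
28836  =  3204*9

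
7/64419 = 7/64419= 0.00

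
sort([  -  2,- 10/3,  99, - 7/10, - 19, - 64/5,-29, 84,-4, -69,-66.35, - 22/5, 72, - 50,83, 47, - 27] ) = [ - 69, - 66.35, - 50 ,-29, - 27, - 19 ,- 64/5, - 22/5 , - 4,-10/3, -2, - 7/10, 47, 72, 83,  84, 99 ]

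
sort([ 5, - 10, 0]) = [-10, 0,5 ] 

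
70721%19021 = 13658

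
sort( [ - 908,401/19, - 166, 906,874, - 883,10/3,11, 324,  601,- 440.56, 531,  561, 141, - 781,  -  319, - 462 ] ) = [ - 908, - 883, - 781, - 462, - 440.56 , - 319, - 166 , 10/3, 11, 401/19, 141, 324, 531, 561, 601,  874, 906 ]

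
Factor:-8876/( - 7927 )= 2^2*7^1*317^1 *7927^( - 1 ) 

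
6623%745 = 663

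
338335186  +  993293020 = 1331628206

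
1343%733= 610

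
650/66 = 9 +28/33=9.85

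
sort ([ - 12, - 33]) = [  -  33, - 12] 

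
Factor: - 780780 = -2^2*3^1*5^1*7^1*11^1*13^2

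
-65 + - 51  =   - 116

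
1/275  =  1/275 = 0.00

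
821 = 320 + 501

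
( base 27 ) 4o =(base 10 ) 132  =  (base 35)3R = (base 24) 5c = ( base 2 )10000100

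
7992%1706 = 1168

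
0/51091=0=0.00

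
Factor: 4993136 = 2^4*312071^1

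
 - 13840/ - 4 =3460+0/1 = 3460.00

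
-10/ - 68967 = 10/68967 = 0.00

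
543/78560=543/78560 = 0.01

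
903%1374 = 903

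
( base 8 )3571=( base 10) 1913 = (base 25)31D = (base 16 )779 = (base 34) 1m9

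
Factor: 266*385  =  102410 = 2^1*5^1 * 7^2 *11^1*19^1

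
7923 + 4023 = 11946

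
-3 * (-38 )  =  114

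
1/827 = 1/827  =  0.00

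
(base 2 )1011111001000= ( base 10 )6088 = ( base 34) 592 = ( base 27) 89D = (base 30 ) 6MS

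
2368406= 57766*41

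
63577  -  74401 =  - 10824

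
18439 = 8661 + 9778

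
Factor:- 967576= -2^3*120947^1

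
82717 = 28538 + 54179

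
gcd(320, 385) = 5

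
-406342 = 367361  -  773703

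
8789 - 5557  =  3232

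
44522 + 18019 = 62541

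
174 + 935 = 1109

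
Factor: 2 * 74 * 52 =2^4*13^1 * 37^1 =7696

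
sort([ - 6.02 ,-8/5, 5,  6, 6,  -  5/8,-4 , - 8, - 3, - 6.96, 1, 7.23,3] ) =[ - 8, - 6.96, - 6.02,-4, - 3,-8/5,-5/8,1,3,5,6,6 , 7.23 ] 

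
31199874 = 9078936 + 22120938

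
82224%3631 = 2342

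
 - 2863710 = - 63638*45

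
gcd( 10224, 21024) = 144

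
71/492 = 71/492 = 0.14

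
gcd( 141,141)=141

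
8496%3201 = 2094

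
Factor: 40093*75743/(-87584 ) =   -  2^(-5)*7^( - 1 )*17^( - 1)*23^( - 1)*40093^1*75743^1  =  - 3036764099/87584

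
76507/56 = 76507/56  =  1366.20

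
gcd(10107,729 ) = 9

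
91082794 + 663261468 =754344262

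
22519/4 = 22519/4 = 5629.75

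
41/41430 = 41/41430 = 0.00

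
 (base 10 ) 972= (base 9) 1300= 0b1111001100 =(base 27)190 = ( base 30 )12C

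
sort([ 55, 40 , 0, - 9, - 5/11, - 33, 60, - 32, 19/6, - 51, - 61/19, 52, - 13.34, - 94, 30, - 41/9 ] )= [ - 94, - 51, - 33,-32, - 13.34, - 9,-41/9, - 61/19, - 5/11, 0,  19/6, 30, 40,52,  55, 60]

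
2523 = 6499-3976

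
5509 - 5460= 49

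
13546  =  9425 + 4121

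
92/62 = 1  +  15/31 = 1.48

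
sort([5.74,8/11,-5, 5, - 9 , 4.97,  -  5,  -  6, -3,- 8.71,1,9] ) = [ - 9,  -  8.71, - 6,-5, - 5, - 3, 8/11 , 1,4.97, 5, 5.74 , 9 ] 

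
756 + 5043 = 5799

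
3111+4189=7300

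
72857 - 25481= 47376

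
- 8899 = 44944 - 53843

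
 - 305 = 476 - 781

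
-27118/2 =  - 13559 = -13559.00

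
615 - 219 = 396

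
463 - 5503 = -5040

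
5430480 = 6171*880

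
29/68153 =29/68153= 0.00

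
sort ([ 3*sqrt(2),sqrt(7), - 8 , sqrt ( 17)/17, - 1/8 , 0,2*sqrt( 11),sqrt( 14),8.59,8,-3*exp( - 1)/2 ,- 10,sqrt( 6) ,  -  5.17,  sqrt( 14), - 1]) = [ - 10, - 8, - 5.17,  -  1, - 3 *exp(  -  1 )/2, - 1/8,0,sqrt(17)/17,sqrt( 6 ) , sqrt(7), sqrt(14),sqrt(14), 3 * sqrt(2),  2*sqrt( 11 ),8,8.59]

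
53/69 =53/69 = 0.77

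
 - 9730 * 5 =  - 48650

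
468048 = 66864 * 7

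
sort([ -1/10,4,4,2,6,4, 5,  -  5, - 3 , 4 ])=[ - 5, - 3, - 1/10,2,4,4,4, 4,5,6] 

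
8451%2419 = 1194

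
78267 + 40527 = 118794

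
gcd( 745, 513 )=1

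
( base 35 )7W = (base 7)544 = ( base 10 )277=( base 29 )9G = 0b100010101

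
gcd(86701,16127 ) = 1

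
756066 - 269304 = 486762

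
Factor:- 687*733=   - 503571 = -3^1*229^1* 733^1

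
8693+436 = 9129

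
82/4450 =41/2225  =  0.02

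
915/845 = 183/169  =  1.08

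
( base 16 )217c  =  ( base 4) 2011330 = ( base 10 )8572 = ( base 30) 9fm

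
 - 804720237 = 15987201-820707438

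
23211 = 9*2579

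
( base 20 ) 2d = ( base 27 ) 1Q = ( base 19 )2f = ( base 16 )35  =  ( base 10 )53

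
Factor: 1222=2^1*13^1*47^1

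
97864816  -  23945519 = 73919297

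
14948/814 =18 + 4/11=18.36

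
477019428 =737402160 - 260382732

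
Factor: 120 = 2^3*3^1 * 5^1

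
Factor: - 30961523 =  - 1307^1*23689^1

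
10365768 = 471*22008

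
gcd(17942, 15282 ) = 2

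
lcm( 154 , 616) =616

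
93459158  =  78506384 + 14952774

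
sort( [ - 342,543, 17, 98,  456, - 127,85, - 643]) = [ - 643, - 342,-127, 17,85, 98,456,  543 ]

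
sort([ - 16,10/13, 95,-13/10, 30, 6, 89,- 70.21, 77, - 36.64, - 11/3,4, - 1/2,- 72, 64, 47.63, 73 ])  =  [-72, - 70.21 ,-36.64,  -  16, - 11/3, - 13/10, - 1/2, 10/13, 4  ,  6, 30,47.63, 64, 73,77, 89,95] 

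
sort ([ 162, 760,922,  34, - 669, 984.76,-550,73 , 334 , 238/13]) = [ - 669 , -550, 238/13 , 34,73, 162, 334,760,  922 , 984.76] 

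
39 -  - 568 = 607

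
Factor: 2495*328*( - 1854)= - 2^4 * 3^2* 5^1 * 41^1*103^1*499^1 = -1517239440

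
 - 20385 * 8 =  - 163080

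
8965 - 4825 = 4140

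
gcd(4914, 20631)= 39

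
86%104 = 86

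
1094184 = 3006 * 364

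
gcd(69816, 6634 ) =2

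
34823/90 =386 + 83/90   =  386.92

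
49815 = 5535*9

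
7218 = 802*9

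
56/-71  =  -1+ 15/71 = -  0.79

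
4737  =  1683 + 3054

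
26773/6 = 4462 + 1/6 = 4462.17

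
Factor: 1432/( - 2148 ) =- 2/3 = - 2^1 * 3^( - 1)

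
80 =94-14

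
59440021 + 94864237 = 154304258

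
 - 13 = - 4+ -9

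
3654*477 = 1742958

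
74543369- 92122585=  -17579216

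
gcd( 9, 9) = 9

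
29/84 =29/84 = 0.35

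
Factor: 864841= 17^1 * 50873^1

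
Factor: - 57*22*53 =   -  2^1*3^1*11^1*19^1*53^1 = - 66462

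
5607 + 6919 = 12526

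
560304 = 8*70038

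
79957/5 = 79957/5 = 15991.40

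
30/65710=3/6571 = 0.00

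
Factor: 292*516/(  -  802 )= -75336/401= -2^3*3^1*43^1*73^1*401^( - 1)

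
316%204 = 112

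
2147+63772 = 65919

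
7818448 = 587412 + 7231036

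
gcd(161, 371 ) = 7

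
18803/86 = 18803/86=218.64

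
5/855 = 1/171 = 0.01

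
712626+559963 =1272589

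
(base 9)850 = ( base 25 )12i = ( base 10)693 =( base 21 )1C0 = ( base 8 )1265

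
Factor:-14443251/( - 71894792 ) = 2^( - 3)*3^1*17^1*173^1*1637^1 * 8986849^( - 1 )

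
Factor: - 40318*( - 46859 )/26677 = 1889261162/26677 = 2^1*7^( - 1 )*19^1*37^( -1)*47^1*103^( - 1)*997^1*1061^1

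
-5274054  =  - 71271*74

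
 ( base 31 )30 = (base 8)135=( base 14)69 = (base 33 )2R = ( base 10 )93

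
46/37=1 + 9/37 =1.24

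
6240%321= 141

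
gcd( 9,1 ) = 1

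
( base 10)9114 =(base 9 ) 13446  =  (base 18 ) 1A26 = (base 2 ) 10001110011010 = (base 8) 21632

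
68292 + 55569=123861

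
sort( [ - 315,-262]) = [  -  315, - 262 ]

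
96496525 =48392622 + 48103903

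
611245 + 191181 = 802426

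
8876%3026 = 2824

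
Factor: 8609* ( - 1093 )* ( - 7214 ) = 2^1*1093^1*3607^1*8609^1 = 67881121318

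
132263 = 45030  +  87233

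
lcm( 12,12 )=12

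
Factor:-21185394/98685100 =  - 2^ ( - 1) * 3^1*5^( - 2) * 1777^1*1987^1 * 986851^ (  -  1 )=-10592697/49342550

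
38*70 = 2660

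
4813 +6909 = 11722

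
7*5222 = 36554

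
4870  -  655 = 4215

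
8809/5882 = 1 + 2927/5882  =  1.50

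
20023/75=266 + 73/75 = 266.97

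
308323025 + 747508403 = 1055831428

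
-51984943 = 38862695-90847638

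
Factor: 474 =2^1*3^1*79^1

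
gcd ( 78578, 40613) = 1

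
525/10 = 105/2  =  52.50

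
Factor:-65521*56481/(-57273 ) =1233563867/19091= 17^(-1)*67^1*281^1*1123^(-1 )*65521^1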